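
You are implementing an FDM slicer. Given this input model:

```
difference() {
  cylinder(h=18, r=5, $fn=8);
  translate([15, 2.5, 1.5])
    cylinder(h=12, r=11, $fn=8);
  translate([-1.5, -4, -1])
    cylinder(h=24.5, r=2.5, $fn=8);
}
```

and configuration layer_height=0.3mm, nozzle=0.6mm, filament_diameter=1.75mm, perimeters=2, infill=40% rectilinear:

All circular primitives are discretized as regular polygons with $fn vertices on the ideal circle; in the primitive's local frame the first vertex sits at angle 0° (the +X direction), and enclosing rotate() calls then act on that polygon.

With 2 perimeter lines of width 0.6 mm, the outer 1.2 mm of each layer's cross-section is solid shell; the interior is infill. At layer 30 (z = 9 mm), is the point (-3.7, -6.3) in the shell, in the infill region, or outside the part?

At z = 9 mm: the r=5 cylinder gives a regular 8-gon of circumradius 5 (constant along its height); the r=11 cylinder at (15, 2.5) contributes a regular 8-gon of circumradius 11; the r=2.5 cylinder at (-1.5, -4) gives a regular 8-gon of circumradius 2.5 (constant along its height); Taking the first minus the rest: starting from the r=5 cylinder, the r=11 cylinder at (15, 2.5) misses the remaining region (no effect); the r=2.5 cylinder at (-1.5, -4) partially overlaps it — only the 10.28 mm² overlap (of its 17.68 mm²) is removed, clipping the outline — 1 connected region. Overall, the cross-section is a single solid region. The nearest boundary edge runs (-3.27, -2.23)→(-3.67, -3.21); distance from the point to it = 3.09 mm. The point is not inside any of the regions above, so it lies outside the cross-section (3.09 mm from the nearest boundary).

outside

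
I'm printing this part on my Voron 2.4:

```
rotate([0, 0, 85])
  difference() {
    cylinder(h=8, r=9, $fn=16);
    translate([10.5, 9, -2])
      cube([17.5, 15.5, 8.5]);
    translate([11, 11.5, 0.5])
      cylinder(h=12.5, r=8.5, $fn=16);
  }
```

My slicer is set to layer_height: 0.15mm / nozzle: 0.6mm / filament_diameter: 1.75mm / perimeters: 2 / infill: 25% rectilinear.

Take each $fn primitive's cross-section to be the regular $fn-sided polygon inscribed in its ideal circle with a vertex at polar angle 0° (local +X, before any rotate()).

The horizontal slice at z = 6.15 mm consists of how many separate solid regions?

1

At z = 6.15 mm: the r=9 cylinder contributes a regular 16-gon of circumradius 9; the cube at (10.5, 9) (footprint 17.5×15.5) is included at this height; the cylinder at (11, 11.5): section is a regular 16-gon, circumradius r=8.5; After the difference (first − rest): starting from the r=9 cylinder, the 17.5×15.5 cube at (10.5, 9) misses the remaining region (no effect); the r=8.5 cylinder at (11, 11.5) partially overlaps it — only the 6.19 mm² overlap (of its 221.19 mm²) is removed, clipping the outline — 1 connected region; (rotated 85° about Z; rotation is an isometry so areas/perimeters/island counts are preserved). The result has 1 disconnected region.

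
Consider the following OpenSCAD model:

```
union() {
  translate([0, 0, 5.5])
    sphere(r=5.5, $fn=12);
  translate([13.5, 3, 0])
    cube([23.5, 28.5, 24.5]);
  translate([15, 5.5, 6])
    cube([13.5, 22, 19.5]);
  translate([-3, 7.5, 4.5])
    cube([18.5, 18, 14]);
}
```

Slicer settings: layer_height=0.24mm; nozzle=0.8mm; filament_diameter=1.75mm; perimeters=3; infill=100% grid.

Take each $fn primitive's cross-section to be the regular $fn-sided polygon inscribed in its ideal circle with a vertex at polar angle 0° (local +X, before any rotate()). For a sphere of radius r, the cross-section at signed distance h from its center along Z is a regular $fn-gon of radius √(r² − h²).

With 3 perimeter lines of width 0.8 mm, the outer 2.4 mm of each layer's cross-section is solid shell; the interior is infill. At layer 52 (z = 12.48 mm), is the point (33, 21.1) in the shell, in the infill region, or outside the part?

infill

At z = 12.48 mm: the sphere does not reach this height (|z−center|=6.980 > r=5.5); the cube at (13.5, 3) (footprint 23.5×28.5) is included at this height; the cube at (15, 5.5) is present — its section is the full 13.5×22 rectangle; the cube at (-3, 7.5) is present — its section is the full 18.5×18 rectangle; Combining (union): the regions partially overlap (shared area 333.00 mm²), so overlapping operands fuse into one piece — 1 connected region. Overall, the cross-section is a single solid region. The nearest boundary edge runs (37.00, 31.50)→(37.00, 3.00); distance from the point to it = 4.00 mm. The point is inside the cross-section and 4.00 mm from the nearest boundary — more than the 2.4 mm shell width (3 × 0.8), so it's in the infill interior.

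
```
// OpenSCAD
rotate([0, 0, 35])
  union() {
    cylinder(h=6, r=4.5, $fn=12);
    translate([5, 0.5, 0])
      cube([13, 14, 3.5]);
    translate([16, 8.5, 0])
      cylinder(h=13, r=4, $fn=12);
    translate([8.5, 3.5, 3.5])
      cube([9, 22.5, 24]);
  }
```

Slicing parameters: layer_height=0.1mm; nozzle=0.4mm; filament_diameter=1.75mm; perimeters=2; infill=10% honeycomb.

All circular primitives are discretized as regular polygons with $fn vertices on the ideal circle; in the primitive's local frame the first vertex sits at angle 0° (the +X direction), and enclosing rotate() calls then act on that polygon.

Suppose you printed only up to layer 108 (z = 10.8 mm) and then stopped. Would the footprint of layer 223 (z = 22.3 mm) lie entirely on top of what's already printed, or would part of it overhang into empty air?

Compare the two slices. At z = 10.8: the cylinder is not intersected at this z (z outside [0, 6]); the cube at (5, 0.5) does not reach this height (z outside [0, 3.5]); the r=4 cylinder at (16, 8.5) gives a regular 12-gon of circumradius 4 (constant along its height) (area = (12/2)·4.000²·sin(360°/12) = 48.00 mm²); the 9×22.5 cube at (8.5, 3.5) contributes its full rectangle (area 202.50 mm²); Merging all regions: the regions partially overlap — summed areas 250.50 mm² minus the doubly-counted overlap 35.40 mm² gives 215.10 mm² — area = 215.10 mm²; (rotated 35° about Z; rotation is an isometry so areas/perimeters/island counts are preserved). At z = 22.3: the cylinder is absent (z outside [0, 6]); the cube at (5, 0.5) does not reach this height (z outside [0, 3.5]); the cylinder at (16, 8.5) is absent (z outside [0, 13]); the cube at (8.5, 3.5) is present — its section is the full 9×22.5 rectangle (area 202.50 mm²); Merging all regions: only the 9×22.5 cube at (8.5, 3.5) is present, so the union is just that shape — area = 202.50 mm²; (whole slice rotated 35° about Z — lengths, areas and connectivity unchanged). Checking containment: the cross-section at z = 22.3 is a subset of the cross-section at z = 10.8.

entirely on top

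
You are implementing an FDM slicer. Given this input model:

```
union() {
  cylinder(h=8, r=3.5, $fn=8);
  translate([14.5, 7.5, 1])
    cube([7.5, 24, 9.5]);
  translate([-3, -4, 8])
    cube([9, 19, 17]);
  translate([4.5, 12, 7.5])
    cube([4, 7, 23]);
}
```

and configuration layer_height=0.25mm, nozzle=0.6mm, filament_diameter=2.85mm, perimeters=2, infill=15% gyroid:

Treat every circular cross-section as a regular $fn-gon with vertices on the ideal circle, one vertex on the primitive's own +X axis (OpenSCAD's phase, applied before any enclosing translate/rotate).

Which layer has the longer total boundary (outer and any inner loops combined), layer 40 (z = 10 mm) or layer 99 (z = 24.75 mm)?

layer 40 (z = 10 mm)

Layer 40 (z = 10): the cylinder is not intersected at this z (z outside [0, 8]); the 7.5×24 cube at (14.5, 7.5) contributes its full rectangle (perimeter 63.00 mm); the cube at (-3, -4) is present — its section is the full 9×19 rectangle (perimeter 56.00 mm); the cube at (4.5, 12) (footprint 4×7) is included at this height (perimeter 22.00 mm); Taking the union: the regions partially overlap (shared area 4.50 mm²), so the edge portions inside another operand are dropped and the merged outline is re-measured after clipping — boundary = 132.00 mm. So its perimeter = 132.00 mm. Layer 99 (z = 24.75): the cylinder does not reach this height (z outside [0, 8]); the cube at (14.5, 7.5) does not reach this height (z outside [1, 10.5]); the cube at (-3, -4) is present — its section is the full 9×19 rectangle (perimeter 56.00 mm); the 4×7 cube at (4.5, 12) contributes its full rectangle (perimeter 22.00 mm); Taking the union: the regions partially overlap (shared area 4.50 mm²), so the edge portions inside another operand are dropped and the merged outline is re-measured after clipping — boundary = 69.00 mm. So its perimeter = 69.00 mm. Layer 40 is larger (132.00 vs 69.00 mm).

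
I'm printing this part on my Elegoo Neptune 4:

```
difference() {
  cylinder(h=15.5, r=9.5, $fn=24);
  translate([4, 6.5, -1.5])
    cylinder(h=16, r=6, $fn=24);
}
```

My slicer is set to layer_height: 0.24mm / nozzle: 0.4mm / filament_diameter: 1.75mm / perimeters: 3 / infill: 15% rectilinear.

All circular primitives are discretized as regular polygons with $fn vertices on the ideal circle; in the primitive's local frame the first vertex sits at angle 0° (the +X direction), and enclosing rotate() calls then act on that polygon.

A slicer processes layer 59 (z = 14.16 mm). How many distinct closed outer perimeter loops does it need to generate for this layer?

1

At z = 14.16 mm: the r=9.5 cylinder contributes a regular 24-gon of circumradius 9.5; the r=6 cylinder at (4, 6.5) gives a regular 24-gon of circumradius 6 (constant along its height); After the difference (first − rest): starting from the r=9.5 cylinder, the r=6 cylinder at (4, 6.5) partially overlaps it — only the 69.50 mm² overlap (of its 111.81 mm²) is removed, clipping the outline — 1 connected region. The result has 1 disconnected region.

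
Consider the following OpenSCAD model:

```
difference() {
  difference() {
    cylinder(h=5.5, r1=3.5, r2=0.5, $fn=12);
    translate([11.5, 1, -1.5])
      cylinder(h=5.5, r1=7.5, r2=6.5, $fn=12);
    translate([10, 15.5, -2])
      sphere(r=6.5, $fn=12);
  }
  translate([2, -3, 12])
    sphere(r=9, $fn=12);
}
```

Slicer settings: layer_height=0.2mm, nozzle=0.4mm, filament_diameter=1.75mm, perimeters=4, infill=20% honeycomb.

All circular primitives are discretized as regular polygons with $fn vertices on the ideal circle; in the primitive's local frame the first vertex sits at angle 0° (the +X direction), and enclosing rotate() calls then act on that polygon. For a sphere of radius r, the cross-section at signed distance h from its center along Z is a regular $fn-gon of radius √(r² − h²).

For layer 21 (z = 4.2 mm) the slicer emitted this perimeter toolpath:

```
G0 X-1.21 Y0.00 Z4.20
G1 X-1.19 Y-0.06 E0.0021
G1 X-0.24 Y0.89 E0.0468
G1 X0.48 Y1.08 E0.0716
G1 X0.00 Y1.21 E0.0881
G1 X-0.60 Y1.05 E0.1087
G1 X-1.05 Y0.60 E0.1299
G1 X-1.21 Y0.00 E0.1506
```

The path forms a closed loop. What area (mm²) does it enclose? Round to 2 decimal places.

0.54 mm²

Apply the shoelace formula to the sequence of (X, Y) vertices; enclosed area = 0.54 mm².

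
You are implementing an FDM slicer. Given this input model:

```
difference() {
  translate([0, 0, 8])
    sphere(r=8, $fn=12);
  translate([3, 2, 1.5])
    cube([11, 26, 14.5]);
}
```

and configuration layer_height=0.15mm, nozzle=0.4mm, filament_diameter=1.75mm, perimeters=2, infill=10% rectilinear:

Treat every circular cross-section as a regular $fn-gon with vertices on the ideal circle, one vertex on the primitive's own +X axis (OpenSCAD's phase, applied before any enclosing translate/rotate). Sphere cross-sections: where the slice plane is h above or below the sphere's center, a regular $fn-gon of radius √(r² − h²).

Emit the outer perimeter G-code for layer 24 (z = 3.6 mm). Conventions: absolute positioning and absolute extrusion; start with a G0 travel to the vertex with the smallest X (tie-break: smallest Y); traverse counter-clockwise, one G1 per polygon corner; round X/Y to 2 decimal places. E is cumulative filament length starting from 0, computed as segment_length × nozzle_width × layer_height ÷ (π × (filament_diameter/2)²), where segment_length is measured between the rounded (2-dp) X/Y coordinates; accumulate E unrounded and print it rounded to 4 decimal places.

G0 X-6.68 Y0.00 Z3.60
G1 X-5.79 Y-3.34 E0.0862
G1 X-3.34 Y-5.79 E0.1727
G1 X0.00 Y-6.68 E0.2589
G1 X3.34 Y-5.79 E0.3451
G1 X5.79 Y-3.34 E0.4315
G1 X6.68 Y0.00 E0.5178
G1 X6.15 Y2.00 E0.5694
G1 X3.00 Y2.00 E0.6479
G1 X3.00 Y5.88 E0.7447
G1 X0.00 Y6.68 E0.8222
G1 X-3.34 Y5.79 E0.9084
G1 X-5.79 Y3.34 E0.9948
G1 X-6.68 Y0.00 E1.0811

At z = 3.6 mm: the sphere: section is a regular 12-gon, circumradius = √(r²−h²) = √(8²−4.4²) = 6.681; the cube at (3, 2) is present — its section is the full 11×26 rectangle; After the difference (first − rest): starting from the r=8 sphere, the 11×26 cube at (3, 2) partially overlaps it — only the 7.82 mm² overlap (of its 286.00 mm²) is removed, clipping the outline — 1 connected region. The outline is a single polygon with 13 vertices. Extrusion per mm of travel: 0.4 × 0.15 / (π × 0.875²) = 0.024945. Accumulating E over each segment gives final E = 1.0811.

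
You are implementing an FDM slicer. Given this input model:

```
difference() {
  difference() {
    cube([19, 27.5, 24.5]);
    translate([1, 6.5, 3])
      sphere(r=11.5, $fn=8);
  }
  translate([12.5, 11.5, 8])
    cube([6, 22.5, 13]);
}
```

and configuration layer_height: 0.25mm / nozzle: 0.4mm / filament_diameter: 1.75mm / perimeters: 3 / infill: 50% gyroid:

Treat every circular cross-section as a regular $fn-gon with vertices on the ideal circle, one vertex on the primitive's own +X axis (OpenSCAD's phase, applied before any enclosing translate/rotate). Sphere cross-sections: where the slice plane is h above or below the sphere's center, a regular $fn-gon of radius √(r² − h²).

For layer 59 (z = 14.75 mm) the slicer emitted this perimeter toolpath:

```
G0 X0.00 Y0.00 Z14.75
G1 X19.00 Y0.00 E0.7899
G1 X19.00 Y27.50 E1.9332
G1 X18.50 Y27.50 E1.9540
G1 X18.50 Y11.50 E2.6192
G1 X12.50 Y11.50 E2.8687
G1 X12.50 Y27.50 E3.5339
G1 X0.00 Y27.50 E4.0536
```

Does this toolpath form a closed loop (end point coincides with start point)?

Start point (G0): (0.00, 0.00). End point (last G1): the path does not return to the start — open.

no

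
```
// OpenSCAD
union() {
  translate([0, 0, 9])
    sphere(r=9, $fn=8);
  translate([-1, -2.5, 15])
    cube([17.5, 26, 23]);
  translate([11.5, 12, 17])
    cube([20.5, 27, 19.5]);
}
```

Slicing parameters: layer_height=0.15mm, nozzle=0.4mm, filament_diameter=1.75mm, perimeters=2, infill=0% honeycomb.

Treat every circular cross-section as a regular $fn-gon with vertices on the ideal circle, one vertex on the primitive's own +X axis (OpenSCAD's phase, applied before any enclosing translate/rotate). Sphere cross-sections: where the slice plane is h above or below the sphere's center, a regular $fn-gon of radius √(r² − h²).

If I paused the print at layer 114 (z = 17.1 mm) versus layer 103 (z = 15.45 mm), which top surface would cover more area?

layer 114 (z = 17.1 mm)

Layer 114 (z = 17.1): the r=9 sphere slices to a regular 8-gon of circumradius 3.923 (√(r²−h²) with h=8.1 from center) (area = (8/2)·3.923²·sin(360°/8) = 43.53 mm²); the cube at (-1, -2.5) (footprint 17.5×26) is included at this height (area 455.00 mm²); the 20.5×27 cube at (11.5, 12) contributes its full rectangle (area 553.50 mm²); Combining (union): the regions partially overlap — summed areas 1052.03 mm² minus the doubly-counted overlap 83.11 mm² gives 968.92 mm² — area = 968.92 mm². So its area = 968.92 mm². Layer 103 (z = 15.45): the sphere: section is a regular 8-gon, circumradius = √(r²−h²) = √(9²−6.45²) = 6.277 (area = (8/2)·6.277²·sin(360°/8) = 111.43 mm²); the cube at (-1, -2.5) is present — its section is the full 17.5×26 rectangle (area 455.00 mm²); the cube at (11.5, 12) is absent (z outside [17, 36.5]); Taking the union: the regions partially overlap — summed areas 566.43 mm² minus the doubly-counted overlap 50.83 mm² gives 515.61 mm² — area = 515.61 mm². So its area = 515.61 mm². Layer 114 is larger (968.92 vs 515.61 mm²).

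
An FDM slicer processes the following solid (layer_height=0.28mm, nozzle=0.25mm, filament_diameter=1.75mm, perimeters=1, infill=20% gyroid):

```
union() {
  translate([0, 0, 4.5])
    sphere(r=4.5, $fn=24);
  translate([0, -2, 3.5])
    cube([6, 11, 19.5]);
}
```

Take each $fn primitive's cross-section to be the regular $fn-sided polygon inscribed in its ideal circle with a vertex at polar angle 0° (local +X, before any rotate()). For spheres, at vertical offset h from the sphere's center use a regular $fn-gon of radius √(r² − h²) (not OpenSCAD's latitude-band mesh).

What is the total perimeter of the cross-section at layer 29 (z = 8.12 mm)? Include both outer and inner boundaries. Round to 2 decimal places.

At z = 8.12 mm: the r=4.5 sphere slices to a regular 24-gon of circumradius 2.673 (√(r²−h²) with h=3.62 from center) (perimeter = 2·24·2.673·sin(180°/24) = 16.75 mm); the 6×11 cube at (0, -2) contributes its full rectangle (perimeter 34.00 mm); Combining (union): the regions partially overlap (shared area 10.31 mm²), so the edge portions inside another operand are dropped and the merged outline is re-measured after clipping — boundary = 37.87 mm. Overall, the cross-section is a single solid region. Total boundary length (outer) = 37.87 mm.

37.87 mm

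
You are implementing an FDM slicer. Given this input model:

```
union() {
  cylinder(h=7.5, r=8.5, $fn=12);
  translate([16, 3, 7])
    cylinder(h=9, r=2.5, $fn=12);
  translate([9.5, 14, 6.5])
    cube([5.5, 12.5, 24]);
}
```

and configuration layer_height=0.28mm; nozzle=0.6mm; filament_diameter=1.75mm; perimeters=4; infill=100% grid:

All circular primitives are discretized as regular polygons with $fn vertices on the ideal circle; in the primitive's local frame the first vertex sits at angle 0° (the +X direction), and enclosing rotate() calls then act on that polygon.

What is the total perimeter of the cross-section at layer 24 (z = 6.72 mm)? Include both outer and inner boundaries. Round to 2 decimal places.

88.80 mm

At z = 6.72 mm: the r=8.5 cylinder contributes a regular 12-gon of circumradius 8.5 (perimeter = 2·12·8.500·sin(180°/12) = 52.80 mm); the cylinder at (16, 3) is not intersected at this z (z outside [7, 16]); the cube at (9.5, 14) (footprint 5.5×12.5) is included at this height (perimeter 36.00 mm); Combining (union): the 2 present regions are separate (no shared area or edge), so areas and boundary lengths simply add and each stays a separate island — boundary = 88.80 mm. Overall, the cross-section has 2 separate islands. Total boundary length (outer) = 88.80 mm.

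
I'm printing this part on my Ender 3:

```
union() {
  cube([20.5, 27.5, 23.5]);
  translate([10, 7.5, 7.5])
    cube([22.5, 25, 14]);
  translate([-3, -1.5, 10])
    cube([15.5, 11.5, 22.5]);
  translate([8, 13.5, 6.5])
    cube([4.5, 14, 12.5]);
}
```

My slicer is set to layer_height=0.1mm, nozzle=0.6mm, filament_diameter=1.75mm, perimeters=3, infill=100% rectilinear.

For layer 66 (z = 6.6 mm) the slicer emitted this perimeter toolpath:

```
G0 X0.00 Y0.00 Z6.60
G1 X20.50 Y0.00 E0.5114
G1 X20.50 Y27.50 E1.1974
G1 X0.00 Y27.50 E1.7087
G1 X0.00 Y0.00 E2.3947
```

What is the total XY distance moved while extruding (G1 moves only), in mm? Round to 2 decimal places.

96.00 mm

Sum the Euclidean lengths of each G1 segment: total = 96.00 mm.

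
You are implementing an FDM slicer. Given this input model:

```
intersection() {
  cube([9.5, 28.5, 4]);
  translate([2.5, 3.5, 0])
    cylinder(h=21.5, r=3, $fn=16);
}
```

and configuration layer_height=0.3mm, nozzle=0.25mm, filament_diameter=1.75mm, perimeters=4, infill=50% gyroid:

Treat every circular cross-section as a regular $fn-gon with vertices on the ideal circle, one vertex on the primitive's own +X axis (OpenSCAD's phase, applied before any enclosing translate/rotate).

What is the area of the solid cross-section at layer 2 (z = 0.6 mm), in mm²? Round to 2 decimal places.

At z = 0.6 mm: the cube is present — its section is the full 9.5×28.5 rectangle (area 270.75 mm²); the cylinder at (2.5, 3.5): section is a regular 16-gon, circumradius r=3 (area = (16/2)·3.000²·sin(360°/16) = 27.55 mm²); After intersecting: the r=3 cylinder at (2.5, 3.5) partially overlaps the 9.5×28.5 cube; clipping to the common part keeps 26.56 mm² — area = 26.56 mm². Overall, the cross-section is a single solid region. Net area = 26.56 mm².

26.56 mm²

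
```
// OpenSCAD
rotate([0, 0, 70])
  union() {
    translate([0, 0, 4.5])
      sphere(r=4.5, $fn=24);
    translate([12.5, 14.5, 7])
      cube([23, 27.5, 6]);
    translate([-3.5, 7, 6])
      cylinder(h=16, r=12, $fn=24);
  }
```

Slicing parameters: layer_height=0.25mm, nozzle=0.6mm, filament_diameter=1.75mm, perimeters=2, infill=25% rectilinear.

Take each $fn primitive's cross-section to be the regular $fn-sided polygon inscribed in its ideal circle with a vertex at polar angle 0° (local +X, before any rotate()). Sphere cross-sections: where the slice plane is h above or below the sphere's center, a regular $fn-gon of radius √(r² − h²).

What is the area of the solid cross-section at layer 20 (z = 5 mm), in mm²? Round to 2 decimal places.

62.12 mm²

At z = 5 mm: the r=4.5 sphere slices to a regular 24-gon of circumradius 4.472 (√(r²−h²) with h=0.5 from center) (area = (24/2)·4.472²·sin(360°/24) = 62.12 mm²); the cube at (12.5, 14.5) is absent (z outside [7, 13]); the cylinder at (-3.5, 7) is not intersected at this z (z outside [6, 22]); Taking the union: only the r=4.5 sphere is present, so the union is just that shape — area = 62.12 mm²; (rotated 70° about Z; rotation is an isometry so areas/perimeters/island counts are preserved). Overall, the cross-section is a single solid region. Net area = 62.12 mm².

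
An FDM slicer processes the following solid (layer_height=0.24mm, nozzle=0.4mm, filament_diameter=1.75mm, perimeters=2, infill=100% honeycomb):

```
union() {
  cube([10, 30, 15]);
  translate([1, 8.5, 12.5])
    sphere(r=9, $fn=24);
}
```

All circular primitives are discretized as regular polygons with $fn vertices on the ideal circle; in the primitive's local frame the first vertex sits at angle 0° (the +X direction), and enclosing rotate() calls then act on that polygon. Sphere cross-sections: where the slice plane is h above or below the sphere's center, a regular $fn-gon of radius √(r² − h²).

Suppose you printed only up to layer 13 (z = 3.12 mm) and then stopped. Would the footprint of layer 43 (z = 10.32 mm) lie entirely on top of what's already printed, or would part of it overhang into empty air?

Compare the two slices. At z = 3.12: the cube (footprint 10×30) is included at this height (area 300.00 mm²); the sphere at (1, 8.5) is not intersected at this z (|z−center|=9.380 > r=9); Combining (union): only the 10×30 cube is present, so the union is just that shape — area = 300.00 mm². At z = 10.32: the 10×30 cube contributes its full rectangle (area 300.00 mm²); the r=9 sphere at (1, 8.5) slices to a regular 24-gon of circumradius 8.732 (√(r²−h²) with h=2.18 from center) (area = (24/2)·8.732²·sin(360°/24) = 236.81 mm²); Merging all regions: the regions partially overlap — summed areas 536.81 mm² minus the doubly-counted overlap 135.37 mm² gives 401.44 mm² — area = 401.44 mm². Checking containment: at z = 10.32 the cross-section extends beyond the z = 3.12 cross-section by about 101.44 mm².

part overhangs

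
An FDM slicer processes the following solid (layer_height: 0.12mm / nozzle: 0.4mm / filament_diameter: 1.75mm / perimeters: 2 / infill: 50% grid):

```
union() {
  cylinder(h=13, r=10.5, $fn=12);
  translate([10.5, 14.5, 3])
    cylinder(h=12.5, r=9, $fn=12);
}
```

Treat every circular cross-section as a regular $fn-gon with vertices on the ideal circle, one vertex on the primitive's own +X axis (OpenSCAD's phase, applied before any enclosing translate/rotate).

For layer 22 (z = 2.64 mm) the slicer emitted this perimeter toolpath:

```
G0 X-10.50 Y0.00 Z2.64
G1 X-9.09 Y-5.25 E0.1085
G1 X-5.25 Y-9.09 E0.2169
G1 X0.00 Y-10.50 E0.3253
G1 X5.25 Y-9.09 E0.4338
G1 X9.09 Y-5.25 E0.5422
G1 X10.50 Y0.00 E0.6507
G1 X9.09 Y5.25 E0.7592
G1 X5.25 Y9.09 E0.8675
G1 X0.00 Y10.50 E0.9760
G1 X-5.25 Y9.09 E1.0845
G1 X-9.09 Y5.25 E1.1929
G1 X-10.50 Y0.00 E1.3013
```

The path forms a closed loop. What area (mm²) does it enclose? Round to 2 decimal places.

330.63 mm²

Apply the shoelace formula to the sequence of (X, Y) vertices; enclosed area = 330.63 mm².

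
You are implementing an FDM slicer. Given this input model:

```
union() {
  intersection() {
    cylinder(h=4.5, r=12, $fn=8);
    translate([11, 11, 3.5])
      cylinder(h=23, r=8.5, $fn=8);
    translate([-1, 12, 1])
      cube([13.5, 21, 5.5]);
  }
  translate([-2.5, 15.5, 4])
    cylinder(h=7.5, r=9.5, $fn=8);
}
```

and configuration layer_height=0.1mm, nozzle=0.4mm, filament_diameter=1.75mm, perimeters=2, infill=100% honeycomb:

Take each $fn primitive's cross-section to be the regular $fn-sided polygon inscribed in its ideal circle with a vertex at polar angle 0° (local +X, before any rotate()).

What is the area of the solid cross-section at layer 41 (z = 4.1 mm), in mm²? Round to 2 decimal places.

At z = 4.1 mm: the r=12 cylinder gives a regular 8-gon of circumradius 12 (constant along its height) (area = (8/2)·12.000²·sin(360°/8) = 407.29 mm²); the r=8.5 cylinder at (11, 11) contributes a regular 8-gon of circumradius 8.5 (area = (8/2)·8.500²·sin(360°/8) = 204.35 mm²); the cube at (-1, 12) (footprint 13.5×21) is included at this height (area 283.50 mm²); Keeping only the common overlap: the r=8.5 cylinder at (11, 11) partially overlaps the r=12 cylinder; clipping to the common part keeps 29.50 mm²; the 13.5×21 cube at (-1, 12) does not overlap the running intersection (empty) — nothing remains; the r=9.5 cylinder at (-2.5, 15.5) contributes a regular 8-gon of circumradius 9.5 (area = (8/2)·9.500²·sin(360°/8) = 255.27 mm²); Combining (union): only the r=9.5 cylinder at (-2.5, 15.5) is present, so the union is just that shape — area = 255.27 mm². Overall, the cross-section is a single solid region. Net area = 255.27 mm².

255.27 mm²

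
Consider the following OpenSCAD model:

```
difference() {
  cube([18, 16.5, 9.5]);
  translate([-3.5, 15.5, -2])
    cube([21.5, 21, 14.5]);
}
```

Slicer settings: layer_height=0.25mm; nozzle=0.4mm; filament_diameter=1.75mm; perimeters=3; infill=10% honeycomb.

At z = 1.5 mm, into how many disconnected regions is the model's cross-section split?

At z = 1.5 mm: the 18×16.5 cube contributes its full rectangle; the cube at (-3.5, 15.5) (footprint 21.5×21) is included at this height; Taking the first minus the rest: starting from the 18×16.5 cube, the 21.5×21 cube at (-3.5, 15.5) partially overlaps it — only the 18.00 mm² overlap (of its 451.50 mm²) is removed, clipping the outline — 1 connected region. The result has 1 disconnected region.

1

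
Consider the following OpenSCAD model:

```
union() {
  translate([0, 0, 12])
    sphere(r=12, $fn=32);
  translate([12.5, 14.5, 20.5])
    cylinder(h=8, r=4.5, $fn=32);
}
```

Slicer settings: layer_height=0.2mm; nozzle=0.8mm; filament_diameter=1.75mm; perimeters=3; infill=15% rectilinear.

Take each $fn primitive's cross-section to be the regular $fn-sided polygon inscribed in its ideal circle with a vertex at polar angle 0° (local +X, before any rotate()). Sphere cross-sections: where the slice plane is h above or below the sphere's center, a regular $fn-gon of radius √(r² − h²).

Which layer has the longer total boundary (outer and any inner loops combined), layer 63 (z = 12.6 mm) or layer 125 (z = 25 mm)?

Layer 63 (z = 12.6): the r=12 sphere contributes a regular 32-gon of circumradius √(12²−0.6²) = 11.985 (perimeter = 2·32·11.985·sin(180°/32) = 75.18 mm); the cylinder at (12.5, 14.5) is absent (z outside [20.5, 28.5]); Taking the union: only the r=12 sphere is present, so the union is just that shape — boundary = 75.18 mm. So its perimeter = 75.18 mm. Layer 125 (z = 25): the sphere is absent (|z−center|=13.000 > r=12); the r=4.5 cylinder at (12.5, 14.5) gives a regular 32-gon of circumradius 4.5 (constant along its height) (perimeter = 2·32·4.500·sin(180°/32) = 28.23 mm); Combining (union): only the r=4.5 cylinder at (12.5, 14.5) is present, so the union is just that shape — boundary = 28.23 mm. So its perimeter = 28.23 mm. Layer 63 is larger (75.18 vs 28.23 mm).

layer 63 (z = 12.6 mm)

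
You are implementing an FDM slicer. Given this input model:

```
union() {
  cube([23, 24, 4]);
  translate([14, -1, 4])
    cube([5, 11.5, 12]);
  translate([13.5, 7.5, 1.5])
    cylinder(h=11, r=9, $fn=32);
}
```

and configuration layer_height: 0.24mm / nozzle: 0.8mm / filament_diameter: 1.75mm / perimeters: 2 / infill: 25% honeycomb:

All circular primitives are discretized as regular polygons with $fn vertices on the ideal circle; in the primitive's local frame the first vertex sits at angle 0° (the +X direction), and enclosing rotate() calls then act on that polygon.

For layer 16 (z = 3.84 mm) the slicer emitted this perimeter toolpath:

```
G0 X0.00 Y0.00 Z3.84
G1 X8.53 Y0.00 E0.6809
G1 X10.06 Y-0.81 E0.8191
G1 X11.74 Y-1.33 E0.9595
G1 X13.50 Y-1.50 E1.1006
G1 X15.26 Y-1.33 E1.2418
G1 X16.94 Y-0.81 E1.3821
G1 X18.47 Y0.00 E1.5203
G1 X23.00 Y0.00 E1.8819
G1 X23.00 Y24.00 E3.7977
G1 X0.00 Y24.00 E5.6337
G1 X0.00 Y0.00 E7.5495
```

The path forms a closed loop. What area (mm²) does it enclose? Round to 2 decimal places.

Apply the shoelace formula to the sequence of (X, Y) vertices; enclosed area = 561.82 mm².

561.82 mm²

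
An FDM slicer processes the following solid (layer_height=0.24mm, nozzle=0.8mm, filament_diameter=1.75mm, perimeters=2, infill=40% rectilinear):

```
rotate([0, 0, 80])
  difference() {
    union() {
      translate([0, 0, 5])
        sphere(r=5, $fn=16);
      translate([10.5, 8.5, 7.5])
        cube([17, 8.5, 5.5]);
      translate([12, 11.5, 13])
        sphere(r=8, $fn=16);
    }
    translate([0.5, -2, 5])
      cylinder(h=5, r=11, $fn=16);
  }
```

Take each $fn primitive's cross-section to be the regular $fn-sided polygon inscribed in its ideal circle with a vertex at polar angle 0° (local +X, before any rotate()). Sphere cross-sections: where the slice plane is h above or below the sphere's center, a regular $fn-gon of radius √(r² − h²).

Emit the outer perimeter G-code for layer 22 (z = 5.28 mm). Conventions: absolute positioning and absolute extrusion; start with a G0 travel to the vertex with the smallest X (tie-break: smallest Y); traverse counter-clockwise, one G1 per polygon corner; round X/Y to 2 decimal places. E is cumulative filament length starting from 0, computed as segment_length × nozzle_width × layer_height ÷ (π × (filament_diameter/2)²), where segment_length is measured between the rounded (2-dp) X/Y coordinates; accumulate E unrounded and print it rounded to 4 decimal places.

G0 X-11.31 Y14.18 Z5.28
G1 X-11.29 Y13.36 E0.0655
G1 X-10.96 Y12.61 E0.1309
G1 X-10.37 Y12.05 E0.1958
G1 X-9.61 Y11.75 E0.2610
G1 X-8.79 Y11.77 E0.3265
G1 X-8.04 Y12.10 E0.3919
G1 X-7.47 Y12.69 E0.4574
G1 X-7.18 Y13.45 E0.5223
G1 X-7.19 Y14.27 E0.5878
G1 X-7.52 Y15.02 E0.6532
G1 X-8.11 Y15.58 E0.7181
G1 X-8.88 Y15.88 E0.7841
G1 X-9.70 Y15.86 E0.8496
G1 X-10.44 Y15.53 E0.9143
G1 X-11.01 Y14.94 E0.9797
G1 X-11.31 Y14.18 E1.0450

At z = 5.28 mm: the sphere: section is a regular 16-gon, circumradius = √(r²−h²) = √(5²−0.28²) = 4.992; the cube at (10.5, 8.5) is not intersected at this z (z outside [7.5, 13]); the sphere at (12, 11.5): section is a regular 16-gon, circumradius = √(r²−h²) = √(8²−7.72²) = 2.098; Combining (union): the 2 present regions are separate (no shared area or edge), so areas and boundary lengths simply add and each stays a separate island — 2 connected regions; the r=11 cylinder at (0.5, -2) contributes a regular 16-gon of circumradius 11; Taking the first minus the rest: starting from that combined region, the r=11 cylinder at (0.5, -2) partially overlaps it — only the 76.30 mm² overlap (of its 370.44 mm²) is removed, clipping the outline — 1 connected region; (whole slice rotated 80° about Z — lengths, areas and connectivity unchanged). The outline is a single polygon with 16 vertices. Extrusion per mm of travel: 0.8 × 0.24 / (π × 0.875²) = 0.079824. Accumulating E over each segment gives final E = 1.0450.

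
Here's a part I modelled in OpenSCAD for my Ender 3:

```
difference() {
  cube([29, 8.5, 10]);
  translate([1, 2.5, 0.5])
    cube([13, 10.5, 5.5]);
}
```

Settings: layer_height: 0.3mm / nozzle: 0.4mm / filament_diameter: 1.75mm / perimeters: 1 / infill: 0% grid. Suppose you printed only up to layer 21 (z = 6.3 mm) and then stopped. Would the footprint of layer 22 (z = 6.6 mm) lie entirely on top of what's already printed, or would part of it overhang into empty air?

entirely on top

Compare the two slices. At z = 6.3: the 29×8.5 cube contributes its full rectangle (area 246.50 mm²); the cube at (1, 2.5) is not intersected at this z (z outside [0.5, 6]); After the difference (first − rest): none of the subtracted shapes is present at this height, so the 29×8.5 cube is unchanged — area = 246.50 mm². At z = 6.6: the 29×8.5 cube contributes its full rectangle (area 246.50 mm²); the cube at (1, 2.5) does not reach this height (z outside [0.5, 6]); Taking the first minus the rest: none of the subtracted shapes is present at this height, so the 29×8.5 cube is unchanged — area = 246.50 mm². Checking containment: the cross-section at z = 6.6 is a subset of the cross-section at z = 6.3.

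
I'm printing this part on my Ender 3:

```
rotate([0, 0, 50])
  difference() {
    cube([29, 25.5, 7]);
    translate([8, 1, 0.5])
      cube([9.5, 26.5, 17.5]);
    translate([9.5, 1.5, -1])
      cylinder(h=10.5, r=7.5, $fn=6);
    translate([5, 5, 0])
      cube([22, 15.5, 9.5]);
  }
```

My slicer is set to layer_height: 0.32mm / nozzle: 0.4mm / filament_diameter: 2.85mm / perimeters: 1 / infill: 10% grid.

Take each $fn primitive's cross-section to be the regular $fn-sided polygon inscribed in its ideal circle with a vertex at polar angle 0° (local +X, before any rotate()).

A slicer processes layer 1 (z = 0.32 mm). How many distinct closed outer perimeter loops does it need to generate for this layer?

1

At z = 0.32 mm: the cube is present — its section is the full 29×25.5 rectangle; the cube at (8, 1) does not reach this height (z outside [0.5, 18]); the r=7.5 cylinder at (9.5, 1.5) contributes a regular 6-gon of circumradius 7.5; the cube at (5, 5) is present — its section is the full 22×15.5 rectangle; Subtracting the remaining from the first: starting from the 29×25.5 cube, the r=7.5 cylinder at (9.5, 1.5) partially overlaps it — only the 94.27 mm² overlap (of its 146.14 mm²) is removed, clipping the outline; the 22×15.5 cube at (5, 5) partially overlaps it — only the 314.19 mm² overlap (of its 341.00 mm²) is removed, clipping the outline — 1 connected region; (rotated 50° about Z; rotation is an isometry so areas/perimeters/island counts are preserved). The result has 1 disconnected region.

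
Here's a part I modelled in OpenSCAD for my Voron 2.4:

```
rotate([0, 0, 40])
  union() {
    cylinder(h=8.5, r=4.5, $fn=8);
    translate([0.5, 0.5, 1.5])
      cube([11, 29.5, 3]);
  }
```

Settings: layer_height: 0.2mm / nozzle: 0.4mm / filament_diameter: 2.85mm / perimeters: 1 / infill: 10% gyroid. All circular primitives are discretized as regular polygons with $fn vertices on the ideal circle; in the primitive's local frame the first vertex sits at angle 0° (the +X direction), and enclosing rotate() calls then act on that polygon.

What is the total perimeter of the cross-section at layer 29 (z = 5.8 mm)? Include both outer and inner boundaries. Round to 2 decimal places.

At z = 5.8 mm: the r=4.5 cylinder contributes a regular 8-gon of circumradius 4.5 (perimeter = 2·8·4.500·sin(180°/8) = 27.55 mm); the cube at (0.5, 0.5) is absent (z outside [1.5, 4.5]); Merging all regions: only the r=4.5 cylinder is present, so the union is just that shape — boundary = 27.55 mm; (rotated 40° about Z; rotation is an isometry so areas/perimeters/island counts are preserved). Overall, the cross-section is a single solid region. Total boundary length (outer) = 27.55 mm.

27.55 mm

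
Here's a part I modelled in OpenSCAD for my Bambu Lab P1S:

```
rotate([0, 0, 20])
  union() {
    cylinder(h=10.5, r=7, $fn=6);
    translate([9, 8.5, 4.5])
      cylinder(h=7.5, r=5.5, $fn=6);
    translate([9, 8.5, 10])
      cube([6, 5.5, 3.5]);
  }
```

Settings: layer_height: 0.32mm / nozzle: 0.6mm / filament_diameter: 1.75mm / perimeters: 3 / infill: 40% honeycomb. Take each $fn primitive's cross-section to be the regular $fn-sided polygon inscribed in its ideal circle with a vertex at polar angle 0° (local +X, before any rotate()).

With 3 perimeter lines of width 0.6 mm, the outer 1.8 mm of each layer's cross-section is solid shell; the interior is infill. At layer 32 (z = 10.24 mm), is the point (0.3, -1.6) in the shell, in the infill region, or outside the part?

infill

At z = 10.24 mm: the r=7 cylinder contributes a regular 6-gon of circumradius 7; the cylinder at (9, 8.5): section is a regular 6-gon, circumradius r=5.5; the 6×5.5 cube at (9, 8.5) contributes its full rectangle; Taking the union: the regions partially overlap (shared area 19.65 mm²), so overlapping operands fuse into one piece — 2 connected regions; (whole slice rotated 20° about Z — lengths, areas and connectivity unchanged). Overall, the cross-section has 2 separate islands. Undo the 20° rotation: the query point maps to (-0.265, -1.606) in the un-rotated model frame. The nearest boundary edge runs (3.50, -6.06)→(-3.50, -6.06); distance from the point to it = 4.46 mm. (Shell/infill is judged within the island containing the point — the largest one.) The point is inside the cross-section and 4.46 mm from the nearest boundary — more than the 1.8 mm shell width (3 × 0.6), so it's in the infill interior.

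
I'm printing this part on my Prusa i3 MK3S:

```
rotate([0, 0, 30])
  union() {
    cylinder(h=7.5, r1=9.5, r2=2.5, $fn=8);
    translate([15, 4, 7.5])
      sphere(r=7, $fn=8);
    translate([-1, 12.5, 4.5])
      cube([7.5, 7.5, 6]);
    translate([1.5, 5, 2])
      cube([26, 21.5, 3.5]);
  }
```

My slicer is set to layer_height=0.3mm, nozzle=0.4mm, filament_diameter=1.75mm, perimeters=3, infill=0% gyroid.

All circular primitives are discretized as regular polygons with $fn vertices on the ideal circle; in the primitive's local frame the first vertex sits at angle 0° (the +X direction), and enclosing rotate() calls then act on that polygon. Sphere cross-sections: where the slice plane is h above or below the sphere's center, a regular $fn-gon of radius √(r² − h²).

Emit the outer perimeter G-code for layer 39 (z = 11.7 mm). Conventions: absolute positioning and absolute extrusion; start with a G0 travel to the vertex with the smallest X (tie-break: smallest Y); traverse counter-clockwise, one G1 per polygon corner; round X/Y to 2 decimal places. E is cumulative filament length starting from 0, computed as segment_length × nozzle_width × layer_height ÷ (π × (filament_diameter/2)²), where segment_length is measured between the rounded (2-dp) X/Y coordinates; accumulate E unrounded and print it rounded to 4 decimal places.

G0 X5.58 Y12.41 Z11.70
G1 X6.14 Y8.16 E0.2139
G1 X9.54 Y5.55 E0.4277
G1 X13.79 Y6.11 E0.6416
G1 X16.40 Y9.51 E0.8554
G1 X15.84 Y13.76 E1.0693
G1 X12.44 Y16.37 E1.2831
G1 X8.19 Y15.81 E1.4970
G1 X5.58 Y12.41 E1.7108

At z = 11.7 mm: the cone is absent (z outside [0, 7.5]); the sphere at (15, 4): section is a regular 8-gon, circumradius = √(r²−h²) = √(7²−4.2²) = 5.600; the cube at (-1, 12.5) is not intersected at this z (z outside [4.5, 10.5]); the cube at (1.5, 5) is not intersected at this z (z outside [2, 5.5]); Combining (union): only the r=7 sphere at (15, 4) is present, so the union is just that shape — 1 connected region; (whole slice rotated 30° about Z — lengths, areas and connectivity unchanged). The outline is a single polygon with 8 vertices. Extrusion per mm of travel: 0.4 × 0.3 / (π × 0.875²) = 0.049890. Accumulating E over each segment gives final E = 1.7108.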